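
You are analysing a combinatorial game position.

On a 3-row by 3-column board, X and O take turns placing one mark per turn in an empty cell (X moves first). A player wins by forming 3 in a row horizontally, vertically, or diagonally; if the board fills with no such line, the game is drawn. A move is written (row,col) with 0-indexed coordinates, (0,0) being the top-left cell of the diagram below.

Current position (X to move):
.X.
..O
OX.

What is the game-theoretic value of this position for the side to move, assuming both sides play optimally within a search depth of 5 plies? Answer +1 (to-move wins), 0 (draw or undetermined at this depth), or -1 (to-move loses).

value(.X./..O/OX., X) = +1

ply 1, X at .X./..O/OX. | (0,0)=+1→XX./..O/OX.*; (0,2)=+1→.XX/..O/OX.; (1,0)=+0→.X./X.O/OX.; (1,1)=+1→.X./.XO/OX.; (2,2)=-1→.X./..O/OXX
ply 2, O at XX./..O/OX. | (0,2)=-1→XXO/..O/OX.*; (1,0)=-1→XX./O.O/OX.; (1,1)=-1→XX./.OO/OX.; (2,2)=-1→XX./..O/OXO
ply 3, X at XXO/..O/OX. | (1,0)=-1→XXO/X.O/OX.; (1,1)=+1→XXO/.XO/OX.*; (2,2)=-1→XXO/..O/OXX
ply 4: XXO/.XO/OX. is terminal -1 (O); from .X./..O/OX. depth 5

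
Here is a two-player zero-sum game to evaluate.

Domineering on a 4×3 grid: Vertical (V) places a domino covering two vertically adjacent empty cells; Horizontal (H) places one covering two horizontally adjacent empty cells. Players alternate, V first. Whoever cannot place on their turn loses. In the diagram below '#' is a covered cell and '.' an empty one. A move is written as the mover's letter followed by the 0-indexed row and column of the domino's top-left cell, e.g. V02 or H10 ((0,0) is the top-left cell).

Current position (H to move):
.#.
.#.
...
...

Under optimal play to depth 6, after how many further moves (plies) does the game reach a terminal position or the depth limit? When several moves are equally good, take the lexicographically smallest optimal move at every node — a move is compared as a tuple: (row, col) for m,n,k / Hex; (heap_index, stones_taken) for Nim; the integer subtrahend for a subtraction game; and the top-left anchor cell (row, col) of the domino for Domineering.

[.#./.#./.../...] H move#1: H20:-1/.#./.#./##./...*, H21:-1/.#./.#./.##/..., H30:-1/.#./.#./.../##., H31:-1/.#./.#./.../.##
[.#./.#./##./...] V move#2: V00:+1/##./##./##./...*, V02:+1/.##/.##/##./..., V12:+1/.#./.##/###/..., V22:+1/.#./.#./###/..#
[##./##./##./...] H move#3: H30:-1/##./##./##./##.*, H31:-1/##./##./##./.##
[##./##./##./##.] V move#4: V02:+1/###/###/##./##.*, V12:+1/##./###/###/##., V22:+1/##./##./###/###
[###/###/##./##.] end (terminal -1, H#5); searched .#./.#./.../... to 6

PV length from [.#./.#./.../...]: 4 plies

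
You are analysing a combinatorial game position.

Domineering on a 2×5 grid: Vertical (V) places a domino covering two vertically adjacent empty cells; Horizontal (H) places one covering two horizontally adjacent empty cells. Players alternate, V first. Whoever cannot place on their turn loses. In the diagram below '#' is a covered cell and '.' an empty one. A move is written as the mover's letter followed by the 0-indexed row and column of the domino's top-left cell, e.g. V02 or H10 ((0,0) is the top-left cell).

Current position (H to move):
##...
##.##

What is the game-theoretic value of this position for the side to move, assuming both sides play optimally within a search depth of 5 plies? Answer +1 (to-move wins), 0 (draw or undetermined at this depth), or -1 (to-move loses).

[##.../##.##] H move#1: H02:+1/####./##.##*, H03:-1/##.##/##.##
[####./##.##] end (terminal -1, V#2); searched ##.../##.## to 5

value(##.../##.##, H) = +1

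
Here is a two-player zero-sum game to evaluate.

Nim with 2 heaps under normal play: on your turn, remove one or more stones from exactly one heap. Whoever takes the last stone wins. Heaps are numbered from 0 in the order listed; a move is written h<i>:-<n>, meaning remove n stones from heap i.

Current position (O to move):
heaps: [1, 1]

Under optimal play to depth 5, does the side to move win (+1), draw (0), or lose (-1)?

[(1,1)] O move#1: h0:-1:-1/(0,1)*, h1:-1:-1/(1,0)
[(0,1)] X move#2: h1:-1:+1/(0,0)*
[(0,0)] end (terminal -1, O#3); searched (1,1) to 5

value((1,1), O) = -1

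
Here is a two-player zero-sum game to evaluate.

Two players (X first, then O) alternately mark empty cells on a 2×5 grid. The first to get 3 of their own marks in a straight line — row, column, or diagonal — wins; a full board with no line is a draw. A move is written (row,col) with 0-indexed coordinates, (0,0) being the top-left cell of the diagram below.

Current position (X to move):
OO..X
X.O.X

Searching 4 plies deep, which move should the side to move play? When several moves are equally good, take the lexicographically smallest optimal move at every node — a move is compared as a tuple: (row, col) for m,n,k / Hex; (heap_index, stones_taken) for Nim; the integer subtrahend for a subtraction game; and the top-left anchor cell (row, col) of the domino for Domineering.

[OO..X/X.O.X] X move#1: (0,2):+0/OOX.X/X.O.X*, (0,3):-1/OO.XX/X.O.X, (1,1):-1/OO..X/XXO.X, (1,3):-1/OO..X/X.OXX
[OOX.X/X.O.X] O move#2: (0,3):+0/OOXOX/X.O.X*, (1,1):-1/OOX.X/XOO.X, (1,3):-1/OOX.X/X.OOX
[OOXOX/X.O.X] X move#3: (1,1):+0/OOXOX/XXO.X*, (1,3):+0/OOXOX/X.OXX
[OOXOX/XXO.X] O move#4: (1,3):+0/OOXOX/XXOOX*
[OOXOX/XXOOX] end (terminal +0, X#5); searched OO..X/X.O.X to 4

X's best at [OO..X/X.O.X]: (0,2)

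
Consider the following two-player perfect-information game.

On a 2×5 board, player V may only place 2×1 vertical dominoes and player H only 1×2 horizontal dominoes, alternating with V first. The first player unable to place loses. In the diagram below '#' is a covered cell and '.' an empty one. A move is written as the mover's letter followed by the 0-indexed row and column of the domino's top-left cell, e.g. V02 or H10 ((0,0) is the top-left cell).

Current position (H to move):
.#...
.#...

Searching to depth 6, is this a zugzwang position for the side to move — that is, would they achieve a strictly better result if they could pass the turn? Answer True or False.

zugzwang(.#.../.#..., H) = False

[.#.../.#...] H move#1: H02:-1/.###./.#...*, H03:-1/.#.##/.#..., H12:-1/.#.../.###., H13:-1/.#.../.#.##
[.###./.#...] V move#2: V00:-1/####./##..., V04:+1/.####/.#..#*
[.####/.#..#] H move#3: H12:-1/.####/.####*
[.####/.####] V move#4: V00:+1/#####/#####*
[#####/#####] end (terminal -1, H#5); searched .#.../.#... to 6
if H skipped the turn, V would face:
~ [.#.../.#...] V move#1: V00:-1/##.../##..., V02:-1/.##../.##.., V03:+1/.#.#./.#.#.*, V04:-1/.#..#/.#..#
~ [.#.#./.#.#.] end (terminal -1, H#2); searched .#.../.#... to 6
compare (H): move=-1 vs pass=-1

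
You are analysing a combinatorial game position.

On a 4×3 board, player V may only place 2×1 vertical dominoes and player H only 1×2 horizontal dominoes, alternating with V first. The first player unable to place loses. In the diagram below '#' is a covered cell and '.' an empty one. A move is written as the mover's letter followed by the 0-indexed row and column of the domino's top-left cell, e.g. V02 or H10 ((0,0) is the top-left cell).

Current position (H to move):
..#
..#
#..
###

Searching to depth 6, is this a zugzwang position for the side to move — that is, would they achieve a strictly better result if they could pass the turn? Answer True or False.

p1 H@[..#/..#/#../###]: H00[###/..#/#../###]-1 H10[..#/###/#../###]+1* H21[..#/..#/###/###]-1
p2 V@[..#/###/#../###] terminal -1; root [..#/..#/#../###] d6
if H skipped the turn, V would face:
~ p1 V@[..#/..#/#../###]: V00[#.#/#.#/#../###]+1* V01[.##/.##/#../###]+1 V11[..#/.##/##./###]-1
~ p2 H@[#.#/#.#/#../###]: H21[#.#/#.#/###/###]-1*
~ p3 V@[#.#/#.#/###/###]: V01[###/###/###/###]+1*
~ p4 H@[###/###/###/###] terminal -1; root [..#/..#/#../###] d6
compare (H): move=+1 vs pass=-1

zugzwang(..#/..#/#../###, H) = False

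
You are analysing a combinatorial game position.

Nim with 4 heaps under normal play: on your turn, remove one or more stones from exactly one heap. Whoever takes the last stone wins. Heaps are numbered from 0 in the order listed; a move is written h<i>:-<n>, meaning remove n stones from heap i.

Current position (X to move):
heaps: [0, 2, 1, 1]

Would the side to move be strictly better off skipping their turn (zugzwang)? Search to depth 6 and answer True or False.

zugzwang((0,2,1,1), X) = False

p1 X@[(0,2,1,1)]: h1:-1[(0,1,1,1)]-1 h1:-2[(0,0,1,1)]+1* h2:-1[(0,2,0,1)]-1 h3:-1[(0,2,1,0)]-1
p2 O@[(0,0,1,1)]: h2:-1[(0,0,0,1)]-1* h3:-1[(0,0,1,0)]-1
p3 X@[(0,0,0,1)]: h3:-1[(0,0,0,0)]+1*
p4 O@[(0,0,0,0)] terminal -1; root [(0,2,1,1)] d6
suppose X passes — search the same position with O to move:
pass> p1 O@[(0,2,1,1)]: h1:-1[(0,1,1,1)]-1 h1:-2[(0,0,1,1)]+1* h2:-1[(0,2,0,1)]-1 h3:-1[(0,2,1,0)]-1
pass> p2 X@[(0,0,1,1)]: h2:-1[(0,0,0,1)]-1* h3:-1[(0,0,1,0)]-1
pass> p3 O@[(0,0,0,1)]: h3:-1[(0,0,0,0)]+1*
pass> p4 X@[(0,0,0,0)] terminal -1; root [(0,2,1,1)] d6
for X: play +1, pass -1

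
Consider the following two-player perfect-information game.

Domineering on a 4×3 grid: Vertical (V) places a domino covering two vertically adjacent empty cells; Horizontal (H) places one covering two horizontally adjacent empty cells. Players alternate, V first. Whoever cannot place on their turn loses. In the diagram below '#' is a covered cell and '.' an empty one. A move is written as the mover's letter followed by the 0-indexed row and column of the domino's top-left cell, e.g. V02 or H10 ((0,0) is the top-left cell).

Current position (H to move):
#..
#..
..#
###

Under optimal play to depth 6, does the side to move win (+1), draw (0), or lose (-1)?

[#../#../..#/###] H move#1: H01:-1/###/#../..#/###, H11:+1/#../###/..#/###*, H20:-1/#../#../###/###
[#../###/..#/###] end (terminal -1, V#2); searched #../#../..#/### to 6

value(#../#../..#/###, H) = +1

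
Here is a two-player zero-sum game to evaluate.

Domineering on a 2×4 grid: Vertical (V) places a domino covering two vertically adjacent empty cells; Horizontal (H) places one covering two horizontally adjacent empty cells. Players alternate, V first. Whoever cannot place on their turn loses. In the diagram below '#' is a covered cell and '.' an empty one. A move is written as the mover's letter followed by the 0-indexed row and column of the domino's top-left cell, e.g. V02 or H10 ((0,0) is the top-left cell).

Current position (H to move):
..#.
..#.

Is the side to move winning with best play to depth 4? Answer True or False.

p1 H@[..#./..#.]: H00[###./..#.]+1* H10[..#./###.]+1
p2 V@[###./..#.]: V03[####/..##]-1*
p3 H@[####/..##]: H10[####/####]+1*
p4 V@[####/####] terminal -1; root [..#./..#.] d4

H winning at [..#./..#.]: True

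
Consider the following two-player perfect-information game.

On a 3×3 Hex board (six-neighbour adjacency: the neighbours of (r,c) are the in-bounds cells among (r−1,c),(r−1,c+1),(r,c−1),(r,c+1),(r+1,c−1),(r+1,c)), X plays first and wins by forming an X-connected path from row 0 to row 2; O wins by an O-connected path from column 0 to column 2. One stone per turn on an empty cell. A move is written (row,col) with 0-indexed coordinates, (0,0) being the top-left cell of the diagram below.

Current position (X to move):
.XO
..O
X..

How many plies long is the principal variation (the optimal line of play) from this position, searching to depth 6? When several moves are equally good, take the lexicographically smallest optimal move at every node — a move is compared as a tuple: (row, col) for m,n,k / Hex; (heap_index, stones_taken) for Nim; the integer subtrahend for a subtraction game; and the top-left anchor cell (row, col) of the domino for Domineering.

PV length from [.XO/..O/X..]: 3 plies

p1 X@[.XO/..O/X..]: (0,0)[XXO/..O/X..]+1* (1,0)[.XO/X.O/X..]+1 (1,1)[.XO/.XO/X..]+1 (2,1)[.XO/..O/XX.]+1 (2,2)[.XO/..O/X.X]+1
p2 O@[XXO/..O/X..]: (1,0)[XXO/O.O/X..]-1* (1,1)[XXO/.OO/X..]-1 (2,1)[XXO/..O/XO.]-1 (2,2)[XXO/..O/X.O]-1
p3 X@[XXO/O.O/X..]: (1,1)[XXO/OXO/X..]+1* (2,1)[XXO/O.O/XX.]-1 (2,2)[XXO/O.O/X.X]-1
p4 O@[XXO/OXO/X..] terminal -1; root [.XO/..O/X..] d6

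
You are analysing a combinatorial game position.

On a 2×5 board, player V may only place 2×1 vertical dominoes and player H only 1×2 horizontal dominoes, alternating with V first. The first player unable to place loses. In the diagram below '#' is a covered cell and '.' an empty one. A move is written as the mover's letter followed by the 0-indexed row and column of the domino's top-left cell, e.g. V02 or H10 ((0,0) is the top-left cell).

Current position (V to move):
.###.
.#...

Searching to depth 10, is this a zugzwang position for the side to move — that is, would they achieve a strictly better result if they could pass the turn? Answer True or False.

zugzwang(.###./.#..., V) = False

p1 V@[.###./.#...]: V00[####./##...]-1 V04[.####/.#..#]+1*
p2 H@[.####/.#..#]: H12[.####/.####]-1*
p3 V@[.####/.####]: V00[#####/#####]+1*
p4 H@[#####/#####] terminal -1; root [.###./.#...] d10
if V skipped the turn, H would face:
~ p1 H@[.###./.#...]: H12[.###./.###.]-1* H13[.###./.#.##]-1
~ p2 V@[.###./.###.]: V00[####./####.]+1* V04[.####/.####]+1
~ p3 H@[####./####.] terminal -1; root [.###./.#...] d10
compare (V): move=+1 vs pass=+1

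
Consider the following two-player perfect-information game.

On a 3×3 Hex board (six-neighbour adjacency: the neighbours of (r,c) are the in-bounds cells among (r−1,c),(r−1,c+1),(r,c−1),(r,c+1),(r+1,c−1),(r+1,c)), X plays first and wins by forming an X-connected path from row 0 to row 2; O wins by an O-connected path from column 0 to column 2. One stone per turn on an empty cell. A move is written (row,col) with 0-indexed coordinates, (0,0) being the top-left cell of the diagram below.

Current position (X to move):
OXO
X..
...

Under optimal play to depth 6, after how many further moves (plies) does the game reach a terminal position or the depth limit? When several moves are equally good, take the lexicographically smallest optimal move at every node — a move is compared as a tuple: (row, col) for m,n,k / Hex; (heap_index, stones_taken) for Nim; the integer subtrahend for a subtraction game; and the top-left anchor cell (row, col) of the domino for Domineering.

PV length from [OXO/X../...]: 3 plies

[OXO/X../...] X move#1: (1,1):+1/OXO/XX./...*, (1,2):+1/OXO/X.X/..., (2,0):+1/OXO/X../X.., (2,1):+1/OXO/X../.X., (2,2):+1/OXO/X../..X
[OXO/XX./...] O move#2: (1,2):-1/OXO/XXO/...*, (2,0):-1/OXO/XX./O.., (2,1):-1/OXO/XX./.O., (2,2):-1/OXO/XX./..O
[OXO/XXO/...] X move#3: (2,0):+1/OXO/XXO/X..*, (2,1):+1/OXO/XXO/.X., (2,2):+1/OXO/XXO/..X
[OXO/XXO/X..] end (terminal -1, O#4); searched OXO/X../... to 6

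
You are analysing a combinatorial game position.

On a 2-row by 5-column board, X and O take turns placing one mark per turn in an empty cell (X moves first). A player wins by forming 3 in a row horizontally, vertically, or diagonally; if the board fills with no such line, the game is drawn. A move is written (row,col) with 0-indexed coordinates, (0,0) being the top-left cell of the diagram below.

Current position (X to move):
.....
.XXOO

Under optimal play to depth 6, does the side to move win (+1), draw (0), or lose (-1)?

value(...../.XXOO, X) = +1

p1 X@[...../.XXOO]: (0,0)[X..../.XXOO]+0 (0,1)[.X.../.XXOO]+1* (0,2)[..X../.XXOO]+1 (0,3)[...X./.XXOO]+1 (0,4)[....X/.XXOO]+0 (1,0)[...../XXXOO]+1
p2 O@[.X.../.XXOO]: (0,0)[OX.../.XXOO]-1* (0,2)[.XO../.XXOO]-1 (0,3)[.X.O./.XXOO]-1 (0,4)[.X..O/.XXOO]-1 (1,0)[.X.../OXXOO]-1
p3 X@[OX.../.XXOO]: (0,2)[OXX../.XXOO]+1* (0,3)[OX.X./.XXOO]+1 (0,4)[OX..X/.XXOO]+0 (1,0)[OX.../XXXOO]+1
p4 O@[OXX../.XXOO]: (0,3)[OXXO./.XXOO]-1* (0,4)[OXX.O/.XXOO]-1 (1,0)[OXX../OXXOO]-1
p5 X@[OXXO./.XXOO]: (0,4)[OXXOX/.XXOO]+0 (1,0)[OXXO./XXXOO]+1*
p6 O@[OXXO./XXXOO] terminal -1; root [...../.XXOO] d6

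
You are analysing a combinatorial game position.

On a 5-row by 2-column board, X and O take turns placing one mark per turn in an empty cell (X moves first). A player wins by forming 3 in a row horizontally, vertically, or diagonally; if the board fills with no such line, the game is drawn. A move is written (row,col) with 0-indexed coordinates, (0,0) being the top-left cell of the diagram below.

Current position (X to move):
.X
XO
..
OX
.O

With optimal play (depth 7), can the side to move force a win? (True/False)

X winning at [.X/XO/../OX/.O]: False

ply 1, X at .X/XO/../OX/.O | (0,0)=+0→XX/XO/../OX/.O*; (2,0)=+0→.X/XO/X./OX/.O; (2,1)=+0→.X/XO/.X/OX/.O; (4,0)=+0→.X/XO/../OX/XO
ply 2, O at XX/XO/../OX/.O | (2,0)=+0→XX/XO/O./OX/.O*; (2,1)=-1→XX/XO/.O/OX/.O; (4,0)=-1→XX/XO/../OX/OO
ply 3, X at XX/XO/O./OX/.O | (2,1)=-1→XX/XO/OX/OX/.O; (4,0)=+0→XX/XO/O./OX/XO*
ply 4, O at XX/XO/O./OX/XO | (2,1)=+0→XX/XO/OO/OX/XO*
ply 5: XX/XO/OO/OX/XO is terminal +0 (X); from .X/XO/../OX/.O depth 7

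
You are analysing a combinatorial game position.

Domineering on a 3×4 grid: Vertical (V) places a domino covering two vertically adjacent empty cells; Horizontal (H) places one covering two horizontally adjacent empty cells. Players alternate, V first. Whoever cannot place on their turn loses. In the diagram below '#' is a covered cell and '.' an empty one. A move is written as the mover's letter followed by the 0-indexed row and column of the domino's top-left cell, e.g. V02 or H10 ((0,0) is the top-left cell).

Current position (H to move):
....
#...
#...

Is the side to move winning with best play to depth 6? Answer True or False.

H winning at [..../#.../#...]: True

ply 1, H at ..../#.../#... | H00=-1→##../#.../#...; H01=-1→.##./#.../#...; H02=-1→..##/#.../#...; H11=+1→..../###./#...*; H12=+1→..../#.##/#...; H21=-1→..../#.../###.; H22=-1→..../#.../#.##
ply 2, V at ..../###./#... | V03=-1→...#/####/#...*; V13=-1→..../####/#..#
ply 3, H at ...#/####/#... | H00=+1→##.#/####/#...*; H01=+1→.###/####/#...; H21=+1→...#/####/###.; H22=+1→...#/####/#.##
ply 4: ##.#/####/#... is terminal -1 (V); from ..../#.../#... depth 6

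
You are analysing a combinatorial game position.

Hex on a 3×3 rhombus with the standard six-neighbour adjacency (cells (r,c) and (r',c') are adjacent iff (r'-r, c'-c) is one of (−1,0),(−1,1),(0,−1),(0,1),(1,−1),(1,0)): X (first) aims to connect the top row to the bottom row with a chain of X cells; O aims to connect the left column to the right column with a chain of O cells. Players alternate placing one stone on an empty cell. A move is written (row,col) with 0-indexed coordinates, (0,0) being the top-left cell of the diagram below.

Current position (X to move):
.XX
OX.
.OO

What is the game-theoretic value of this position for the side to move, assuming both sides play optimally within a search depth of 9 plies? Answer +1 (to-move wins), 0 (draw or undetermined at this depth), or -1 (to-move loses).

ply 1, X at .XX/OX./.OO | (0,0)=-1→XXX/OX./.OO; (1,2)=-1→.XX/OXX/.OO; (2,0)=+1→.XX/OX./XOO*
ply 2: .XX/OX./XOO is terminal -1 (O); from .XX/OX./.OO depth 9

value(.XX/OX./.OO, X) = +1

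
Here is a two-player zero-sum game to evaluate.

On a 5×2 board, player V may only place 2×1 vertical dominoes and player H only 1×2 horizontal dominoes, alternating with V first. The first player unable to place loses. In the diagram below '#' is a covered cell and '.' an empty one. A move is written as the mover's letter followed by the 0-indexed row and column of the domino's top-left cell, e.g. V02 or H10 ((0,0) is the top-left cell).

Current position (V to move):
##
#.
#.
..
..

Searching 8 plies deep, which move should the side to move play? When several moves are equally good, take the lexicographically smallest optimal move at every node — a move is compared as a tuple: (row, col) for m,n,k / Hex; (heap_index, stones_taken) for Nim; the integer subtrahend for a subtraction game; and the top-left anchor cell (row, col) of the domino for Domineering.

V's best at [##/#./#./../..]: V30

ply 1, V at ##/#./#./../.. | V11=-1→##/##/##/../..; V21=-1→##/#./##/.#/..; V30=+1→##/#./#./#./#.*; V31=+1→##/#./#./.#/.#
ply 2: ##/#./#./#./#. is terminal -1 (H); from ##/#./#./../.. depth 8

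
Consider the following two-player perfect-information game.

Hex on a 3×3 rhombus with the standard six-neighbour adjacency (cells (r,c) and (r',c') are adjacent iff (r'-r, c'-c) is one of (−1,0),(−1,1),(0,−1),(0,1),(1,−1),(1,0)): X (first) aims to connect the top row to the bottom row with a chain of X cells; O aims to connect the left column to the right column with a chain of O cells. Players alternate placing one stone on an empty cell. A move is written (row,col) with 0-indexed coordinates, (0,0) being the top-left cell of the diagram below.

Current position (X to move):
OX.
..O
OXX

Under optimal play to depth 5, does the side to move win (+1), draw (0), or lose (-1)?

value(OX./..O/OXX, X) = +1

ply 1, X at OX./..O/OXX | (0,2)=-1→OXX/..O/OXX; (1,0)=-1→OX./X.O/OXX; (1,1)=+1→OX./.XO/OXX*
ply 2: OX./.XO/OXX is terminal -1 (O); from OX./..O/OXX depth 5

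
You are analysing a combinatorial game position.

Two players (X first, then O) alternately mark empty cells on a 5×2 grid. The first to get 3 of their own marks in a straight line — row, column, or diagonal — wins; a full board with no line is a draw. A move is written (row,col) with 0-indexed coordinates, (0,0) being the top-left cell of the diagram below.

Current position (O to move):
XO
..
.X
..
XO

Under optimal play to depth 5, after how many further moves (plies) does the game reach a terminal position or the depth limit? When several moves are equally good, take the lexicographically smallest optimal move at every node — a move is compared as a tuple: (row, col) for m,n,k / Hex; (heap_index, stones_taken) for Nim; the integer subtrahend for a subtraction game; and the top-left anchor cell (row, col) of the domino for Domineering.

PV length from [XO/../.X/../XO]: 5 plies

[XO/../.X/../XO] O move#1: (1,0):+0/XO/O./.X/../XO*, (1,1):-1/XO/.O/.X/../XO, (2,0):+0/XO/../OX/../XO, (3,0):+0/XO/../.X/O./XO, (3,1):-1/XO/../.X/.O/XO
[XO/O./.X/../XO] X move#2: (1,1):+0/XO/OX/.X/../XO*, (2,0):+0/XO/O./XX/../XO, (3,0):+0/XO/O./.X/X./XO, (3,1):+0/XO/O./.X/.X/XO
[XO/OX/.X/../XO] O move#3: (2,0):-1/XO/OX/OX/../XO, (3,0):-1/XO/OX/.X/O./XO, (3,1):+0/XO/OX/.X/.O/XO*
[XO/OX/.X/.O/XO] X move#4: (2,0):+0/XO/OX/XX/.O/XO*, (3,0):+0/XO/OX/.X/XO/XO
[XO/OX/XX/.O/XO] O move#5: (3,0):+0/XO/OX/XX/OO/XO*
[XO/OX/XX/OO/XO] end (terminal +0, X#6); searched XO/../.X/../XO to 5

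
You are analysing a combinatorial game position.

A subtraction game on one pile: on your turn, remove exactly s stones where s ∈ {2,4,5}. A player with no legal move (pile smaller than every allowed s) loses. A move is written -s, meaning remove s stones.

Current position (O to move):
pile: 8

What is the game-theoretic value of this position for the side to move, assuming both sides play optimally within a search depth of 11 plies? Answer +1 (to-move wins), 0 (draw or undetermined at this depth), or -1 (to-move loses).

value(8, O) = -1

ply 1, O at 8 | -2=-1→6*; -4=-1→4; -5=-1→3
ply 2, X at 6 | -2=-1→4; -4=-1→2; -5=+1→1*
ply 3: 1 is terminal -1 (O); from 8 depth 11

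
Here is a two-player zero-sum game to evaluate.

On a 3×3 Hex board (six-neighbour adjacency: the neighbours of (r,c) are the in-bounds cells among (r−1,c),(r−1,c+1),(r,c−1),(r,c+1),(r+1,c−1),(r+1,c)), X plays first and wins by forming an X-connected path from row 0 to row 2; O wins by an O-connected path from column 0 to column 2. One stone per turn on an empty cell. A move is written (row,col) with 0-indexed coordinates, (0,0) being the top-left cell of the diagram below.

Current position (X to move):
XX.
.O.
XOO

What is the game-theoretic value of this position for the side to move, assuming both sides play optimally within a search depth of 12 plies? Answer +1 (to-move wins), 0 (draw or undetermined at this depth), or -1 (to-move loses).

value(XX./.O./XOO, X) = +1

ply 1, X at XX./.O./XOO | (0,2)=-1→XXX/.O./XOO; (1,0)=+1→XX./XO./XOO*; (1,2)=-1→XX./.OX/XOO
ply 2: XX./XO./XOO is terminal -1 (O); from XX./.O./XOO depth 12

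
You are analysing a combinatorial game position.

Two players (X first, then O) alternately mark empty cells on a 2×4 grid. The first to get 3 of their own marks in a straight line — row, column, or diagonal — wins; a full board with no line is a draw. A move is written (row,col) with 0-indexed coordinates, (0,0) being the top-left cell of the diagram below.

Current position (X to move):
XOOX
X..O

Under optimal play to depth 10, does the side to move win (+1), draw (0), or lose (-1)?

value(XOOX/X..O, X) = 0

ply 1, X at XOOX/X..O | (1,1)=+0→XOOX/XX.O*; (1,2)=+0→XOOX/X.XO
ply 2, O at XOOX/XX.O | (1,2)=+0→XOOX/XXOO*
ply 3: XOOX/XXOO is terminal +0 (X); from XOOX/X..O depth 10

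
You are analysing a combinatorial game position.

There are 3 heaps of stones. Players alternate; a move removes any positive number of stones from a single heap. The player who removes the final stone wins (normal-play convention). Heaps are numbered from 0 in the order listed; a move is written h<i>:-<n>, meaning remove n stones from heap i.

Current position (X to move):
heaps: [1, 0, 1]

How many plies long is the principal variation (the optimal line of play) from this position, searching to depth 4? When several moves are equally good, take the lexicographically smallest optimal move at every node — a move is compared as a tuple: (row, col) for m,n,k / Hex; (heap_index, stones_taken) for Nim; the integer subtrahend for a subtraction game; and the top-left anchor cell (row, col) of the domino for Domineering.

PV length from [(1,0,1)]: 2 plies

[(1,0,1)] X move#1: h0:-1:-1/(0,0,1)*, h2:-1:-1/(1,0,0)
[(0,0,1)] O move#2: h2:-1:+1/(0,0,0)*
[(0,0,0)] end (terminal -1, X#3); searched (1,0,1) to 4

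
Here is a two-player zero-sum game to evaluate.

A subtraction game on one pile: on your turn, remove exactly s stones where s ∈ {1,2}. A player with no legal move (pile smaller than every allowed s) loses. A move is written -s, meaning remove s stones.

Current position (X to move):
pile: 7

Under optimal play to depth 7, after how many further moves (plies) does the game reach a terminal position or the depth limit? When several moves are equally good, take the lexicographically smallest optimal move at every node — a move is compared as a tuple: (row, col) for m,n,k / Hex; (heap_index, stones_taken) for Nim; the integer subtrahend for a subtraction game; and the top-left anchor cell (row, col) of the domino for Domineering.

PV length from [7]: 5 plies

ply 1, X at 7 | -1=+1→6*; -2=-1→5
ply 2, O at 6 | -1=-1→5*; -2=-1→4
ply 3, X at 5 | -1=-1→4; -2=+1→3*
ply 4, O at 3 | -1=-1→2*; -2=-1→1
ply 5, X at 2 | -1=-1→1; -2=+1→0*
ply 6: 0 is terminal -1 (O); from 7 depth 7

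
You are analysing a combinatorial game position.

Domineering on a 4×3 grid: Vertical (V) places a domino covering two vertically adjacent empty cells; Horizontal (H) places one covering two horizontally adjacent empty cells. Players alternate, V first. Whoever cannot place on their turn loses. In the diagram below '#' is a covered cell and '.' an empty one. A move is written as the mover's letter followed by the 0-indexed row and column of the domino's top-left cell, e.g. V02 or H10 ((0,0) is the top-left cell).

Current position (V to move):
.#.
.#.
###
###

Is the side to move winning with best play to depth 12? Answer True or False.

ply 1, V at .#./.#./###/### | V00=+1→##./##./###/###*; V02=+1→.##/.##/###/###
ply 2: ##./##./###/### is terminal -1 (H); from .#./.#./###/### depth 12

V winning at [.#./.#./###/###]: True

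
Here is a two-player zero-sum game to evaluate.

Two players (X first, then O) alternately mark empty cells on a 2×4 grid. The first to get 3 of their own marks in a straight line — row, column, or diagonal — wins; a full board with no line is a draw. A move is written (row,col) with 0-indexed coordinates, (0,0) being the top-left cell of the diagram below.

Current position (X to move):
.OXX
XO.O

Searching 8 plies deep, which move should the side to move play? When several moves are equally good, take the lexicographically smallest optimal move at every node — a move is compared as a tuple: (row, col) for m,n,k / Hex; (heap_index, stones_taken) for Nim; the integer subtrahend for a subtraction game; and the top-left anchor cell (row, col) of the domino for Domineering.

X's best at [.OXX/XO.O]: (1,2)

p1 X@[.OXX/XO.O]: (0,0)[XOXX/XO.O]-1 (1,2)[.OXX/XOXO]+0*
p2 O@[.OXX/XOXO]: (0,0)[OOXX/XOXO]+0*
p3 X@[OOXX/XOXO] terminal +0; root [.OXX/XO.O] d8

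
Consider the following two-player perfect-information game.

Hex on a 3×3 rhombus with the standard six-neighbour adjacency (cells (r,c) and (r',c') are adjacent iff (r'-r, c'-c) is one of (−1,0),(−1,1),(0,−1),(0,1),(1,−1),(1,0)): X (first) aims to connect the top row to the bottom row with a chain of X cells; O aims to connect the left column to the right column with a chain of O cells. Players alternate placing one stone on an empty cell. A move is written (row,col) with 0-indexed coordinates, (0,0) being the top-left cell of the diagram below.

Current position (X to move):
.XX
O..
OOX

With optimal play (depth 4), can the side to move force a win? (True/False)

[.XX/O../OOX] X move#1: (0,0):-1/XXX/O../OOX, (1,1):-1/.XX/OX./OOX, (1,2):+1/.XX/O.X/OOX*
[.XX/O.X/OOX] end (terminal -1, O#2); searched .XX/O../OOX to 4

X winning at [.XX/O../OOX]: True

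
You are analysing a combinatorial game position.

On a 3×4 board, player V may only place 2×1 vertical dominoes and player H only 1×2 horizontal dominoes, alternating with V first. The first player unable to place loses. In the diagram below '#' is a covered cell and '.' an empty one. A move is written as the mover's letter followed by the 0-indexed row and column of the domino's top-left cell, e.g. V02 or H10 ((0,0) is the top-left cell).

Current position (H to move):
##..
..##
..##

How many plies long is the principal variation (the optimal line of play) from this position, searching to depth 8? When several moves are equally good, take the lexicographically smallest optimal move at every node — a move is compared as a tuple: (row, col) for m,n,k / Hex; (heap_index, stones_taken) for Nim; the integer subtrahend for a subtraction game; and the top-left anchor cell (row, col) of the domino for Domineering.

PV length from [##../..##/..##]: 1 ply

ply 1, H at ##../..##/..## | H02=-1→####/..##/..##; H10=+1→##../####/..##*; H20=+1→##../..##/####
ply 2: ##../####/..## is terminal -1 (V); from ##../..##/..## depth 8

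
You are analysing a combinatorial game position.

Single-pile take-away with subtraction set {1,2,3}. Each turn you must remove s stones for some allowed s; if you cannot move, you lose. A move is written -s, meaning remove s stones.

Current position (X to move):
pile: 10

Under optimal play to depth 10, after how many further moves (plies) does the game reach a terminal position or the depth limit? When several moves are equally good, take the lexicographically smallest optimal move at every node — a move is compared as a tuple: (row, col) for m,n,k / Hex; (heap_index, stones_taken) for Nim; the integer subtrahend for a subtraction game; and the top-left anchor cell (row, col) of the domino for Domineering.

PV length from [10]: 5 plies

p1 X@[10]: -1[9]-1 -2[8]+1* -3[7]-1
p2 O@[8]: -1[7]-1* -2[6]-1 -3[5]-1
p3 X@[7]: -1[6]-1 -2[5]-1 -3[4]+1*
p4 O@[4]: -1[3]-1* -2[2]-1 -3[1]-1
p5 X@[3]: -1[2]-1 -2[1]-1 -3[0]+1*
p6 O@[0] terminal -1; root [10] d10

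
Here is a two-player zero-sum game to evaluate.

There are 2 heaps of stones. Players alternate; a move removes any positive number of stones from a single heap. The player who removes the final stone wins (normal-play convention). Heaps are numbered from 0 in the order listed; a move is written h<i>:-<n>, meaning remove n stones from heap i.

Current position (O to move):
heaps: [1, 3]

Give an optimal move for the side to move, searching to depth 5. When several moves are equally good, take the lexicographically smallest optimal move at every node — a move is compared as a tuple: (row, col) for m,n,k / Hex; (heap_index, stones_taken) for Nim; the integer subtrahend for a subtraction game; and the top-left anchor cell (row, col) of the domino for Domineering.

O's best at [(1,3)]: h1:-2

ply 1, O at (1,3) | h0:-1=-1→(0,3); h1:-1=-1→(1,2); h1:-2=+1→(1,1)*; h1:-3=-1→(1,0)
ply 2, X at (1,1) | h0:-1=-1→(0,1)*; h1:-1=-1→(1,0)
ply 3, O at (0,1) | h1:-1=+1→(0,0)*
ply 4: (0,0) is terminal -1 (X); from (1,3) depth 5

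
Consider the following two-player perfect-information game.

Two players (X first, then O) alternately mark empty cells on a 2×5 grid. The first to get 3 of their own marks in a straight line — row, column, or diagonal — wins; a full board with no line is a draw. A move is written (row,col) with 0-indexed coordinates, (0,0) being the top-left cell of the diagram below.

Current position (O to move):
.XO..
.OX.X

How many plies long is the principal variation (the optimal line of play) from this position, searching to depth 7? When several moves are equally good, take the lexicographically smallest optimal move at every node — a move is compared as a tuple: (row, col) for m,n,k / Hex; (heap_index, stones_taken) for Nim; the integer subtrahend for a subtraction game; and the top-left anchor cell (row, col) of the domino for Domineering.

[.XO../.OX.X] O move#1: (0,0):-1/OXO../.OX.X, (0,3):-1/.XOO./.OX.X, (0,4):-1/.XO.O/.OX.X, (1,0):-1/.XO../OOX.X, (1,3):+0/.XO../.OXOX*
[.XO../.OXOX] X move#2: (0,0):+0/XXO../.OXOX*, (0,3):+0/.XOX./.OXOX, (0,4):+0/.XO.X/.OXOX, (1,0):+0/.XO../XOXOX
[XXO../.OXOX] O move#3: (0,3):+0/XXOO./.OXOX*, (0,4):+0/XXO.O/.OXOX, (1,0):+0/XXO../OOXOX
[XXOO./.OXOX] X move#4: (0,4):+0/XXOOX/.OXOX*, (1,0):-1/XXOO./XOXOX
[XXOOX/.OXOX] O move#5: (1,0):+0/XXOOX/OOXOX*
[XXOOX/OOXOX] end (terminal +0, X#6); searched .XO../.OX.X to 7

PV length from [.XO../.OX.X]: 5 plies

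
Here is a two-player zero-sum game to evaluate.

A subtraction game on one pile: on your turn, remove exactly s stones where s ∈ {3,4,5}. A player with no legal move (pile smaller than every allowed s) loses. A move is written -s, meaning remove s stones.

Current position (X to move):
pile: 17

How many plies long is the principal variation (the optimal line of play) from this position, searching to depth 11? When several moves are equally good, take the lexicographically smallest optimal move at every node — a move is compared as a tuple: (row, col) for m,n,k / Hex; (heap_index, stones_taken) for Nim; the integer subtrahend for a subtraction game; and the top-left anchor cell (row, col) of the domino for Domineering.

PV length from [17]: 4 plies

p1 X@[17]: -3[14]-1* -4[13]-1 -5[12]-1
p2 O@[14]: -3[11]-1 -4[10]+1* -5[9]+1
p3 X@[10]: -3[7]-1* -4[6]-1 -5[5]-1
p4 O@[7]: -3[4]-1 -4[3]-1 -5[2]+1*
p5 X@[2] terminal -1; root [17] d11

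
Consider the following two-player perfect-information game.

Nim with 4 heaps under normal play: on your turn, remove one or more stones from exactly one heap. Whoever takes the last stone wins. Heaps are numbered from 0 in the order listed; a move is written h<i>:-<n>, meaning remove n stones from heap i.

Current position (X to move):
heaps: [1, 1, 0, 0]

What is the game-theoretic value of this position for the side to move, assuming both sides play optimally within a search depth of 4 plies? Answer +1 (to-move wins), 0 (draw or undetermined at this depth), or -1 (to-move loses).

value((1,1,0,0), X) = -1

ply 1, X at (1,1,0,0) | h0:-1=-1→(0,1,0,0)*; h1:-1=-1→(1,0,0,0)
ply 2, O at (0,1,0,0) | h1:-1=+1→(0,0,0,0)*
ply 3: (0,0,0,0) is terminal -1 (X); from (1,1,0,0) depth 4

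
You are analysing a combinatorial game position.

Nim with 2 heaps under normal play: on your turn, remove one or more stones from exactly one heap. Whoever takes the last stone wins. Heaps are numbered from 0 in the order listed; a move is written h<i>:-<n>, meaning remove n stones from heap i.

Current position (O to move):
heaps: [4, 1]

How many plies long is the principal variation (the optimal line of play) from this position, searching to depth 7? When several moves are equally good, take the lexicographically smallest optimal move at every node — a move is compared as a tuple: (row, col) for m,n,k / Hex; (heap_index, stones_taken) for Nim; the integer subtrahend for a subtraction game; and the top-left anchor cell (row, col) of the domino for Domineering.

PV length from [(4,1)]: 3 plies

[(4,1)] O move#1: h0:-1:-1/(3,1), h0:-2:-1/(2,1), h0:-3:+1/(1,1)*, h0:-4:-1/(0,1), h1:-1:-1/(4,0)
[(1,1)] X move#2: h0:-1:-1/(0,1)*, h1:-1:-1/(1,0)
[(0,1)] O move#3: h1:-1:+1/(0,0)*
[(0,0)] end (terminal -1, X#4); searched (4,1) to 7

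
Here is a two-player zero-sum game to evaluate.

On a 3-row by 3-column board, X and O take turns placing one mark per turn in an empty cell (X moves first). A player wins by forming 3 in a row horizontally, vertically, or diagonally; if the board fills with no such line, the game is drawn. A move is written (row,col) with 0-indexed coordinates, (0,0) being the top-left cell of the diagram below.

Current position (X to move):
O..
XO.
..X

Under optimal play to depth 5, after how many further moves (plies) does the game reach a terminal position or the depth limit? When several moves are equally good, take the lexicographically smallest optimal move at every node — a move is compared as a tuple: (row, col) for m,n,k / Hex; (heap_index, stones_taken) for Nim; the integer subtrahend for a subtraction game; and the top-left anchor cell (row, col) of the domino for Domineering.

PV length from [O../XO./..X]: 5 plies

p1 X@[O../XO./..X]: (0,1)[OX./XO./..X]+0* (0,2)[O.X/XO./..X]+0 (1,2)[O../XOX/..X]-1 (2,0)[O../XO./X.X]+0 (2,1)[O../XO./.XX]+0
p2 O@[OX./XO./..X]: (0,2)[OXO/XO./..X]+0* (1,2)[OX./XOO/..X]+0 (2,0)[OX./XO./O.X]+0 (2,1)[OX./XO./.OX]+0
p3 X@[OXO/XO./..X]: (1,2)[OXO/XOX/..X]-1 (2,0)[OXO/XO./X.X]+0* (2,1)[OXO/XO./.XX]-1
p4 O@[OXO/XO./X.X]: (1,2)[OXO/XOO/X.X]-1 (2,1)[OXO/XO./XOX]+0*
p5 X@[OXO/XO./XOX]: (1,2)[OXO/XOX/XOX]+0*
p6 O@[OXO/XOX/XOX] terminal +0; root [O../XO./..X] d5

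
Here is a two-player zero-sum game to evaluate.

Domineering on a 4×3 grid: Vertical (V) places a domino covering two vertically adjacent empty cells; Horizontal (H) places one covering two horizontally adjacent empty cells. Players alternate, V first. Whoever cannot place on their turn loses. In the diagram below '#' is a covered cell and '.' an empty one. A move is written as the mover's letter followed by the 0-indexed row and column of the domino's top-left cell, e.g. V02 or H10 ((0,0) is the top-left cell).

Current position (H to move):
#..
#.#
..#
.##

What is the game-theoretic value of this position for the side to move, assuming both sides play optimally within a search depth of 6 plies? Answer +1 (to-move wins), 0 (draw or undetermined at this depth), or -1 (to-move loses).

value(#../#.#/..#/.##, H) = -1

p1 H@[#../#.#/..#/.##]: H01[###/#.#/..#/.##]-1* H20[#../#.#/###/.##]-1
p2 V@[###/#.#/..#/.##]: V11[###/###/.##/.##]+1* V20[###/#.#/#.#/###]+1
p3 H@[###/###/.##/.##] terminal -1; root [#../#.#/..#/.##] d6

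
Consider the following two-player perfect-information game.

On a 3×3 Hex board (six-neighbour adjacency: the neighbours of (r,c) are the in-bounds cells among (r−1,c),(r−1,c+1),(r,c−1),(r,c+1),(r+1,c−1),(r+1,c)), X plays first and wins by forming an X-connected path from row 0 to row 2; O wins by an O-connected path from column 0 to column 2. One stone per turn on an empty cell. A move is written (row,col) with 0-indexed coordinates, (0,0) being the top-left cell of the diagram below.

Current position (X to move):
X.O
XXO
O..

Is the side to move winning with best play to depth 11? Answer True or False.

X winning at [X.O/XXO/O..]: True

[X.O/XXO/O..] X move#1: (0,1):-1/XXO/XXO/O.., (2,1):+1/X.O/XXO/OX.*, (2,2):-1/X.O/XXO/O.X
[X.O/XXO/OX.] end (terminal -1, O#2); searched X.O/XXO/O.. to 11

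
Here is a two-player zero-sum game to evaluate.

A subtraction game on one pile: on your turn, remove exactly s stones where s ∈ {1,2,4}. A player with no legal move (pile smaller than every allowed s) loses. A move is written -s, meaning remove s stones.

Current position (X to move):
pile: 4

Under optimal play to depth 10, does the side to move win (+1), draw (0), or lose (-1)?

p1 X@[4]: -1[3]+1* -2[2]-1 -4[0]+1
p2 O@[3]: -1[2]-1* -2[1]-1
p3 X@[2]: -1[1]-1 -2[0]+1*
p4 O@[0] terminal -1; root [4] d10

value(4, X) = +1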